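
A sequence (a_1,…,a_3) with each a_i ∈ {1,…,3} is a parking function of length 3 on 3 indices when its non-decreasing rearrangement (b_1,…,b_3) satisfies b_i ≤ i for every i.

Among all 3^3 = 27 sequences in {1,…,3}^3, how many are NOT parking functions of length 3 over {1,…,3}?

11

#PF = (3+1−3)·(3+1)^{3−1} = 1 · 16 = 16 (Pollak)
Check (2,3,2) → sorted (2,2,3): b_1=2>1, not a PF.
So 27 − 16 = 11 fail.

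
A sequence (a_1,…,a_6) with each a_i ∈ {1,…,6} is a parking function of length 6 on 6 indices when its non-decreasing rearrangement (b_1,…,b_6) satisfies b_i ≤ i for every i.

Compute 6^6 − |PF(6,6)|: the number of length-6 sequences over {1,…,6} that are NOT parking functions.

|PF| = (6−6+1)·(6+1)^(6−1) = 1·16807 = 16807
One tuple (3,6,6,4,1,6) → sorted (1,3,4,6,6,6): b_2=3>2, not a PF.
6^6 − 16807 = 46656 − 16807 = 29849

29849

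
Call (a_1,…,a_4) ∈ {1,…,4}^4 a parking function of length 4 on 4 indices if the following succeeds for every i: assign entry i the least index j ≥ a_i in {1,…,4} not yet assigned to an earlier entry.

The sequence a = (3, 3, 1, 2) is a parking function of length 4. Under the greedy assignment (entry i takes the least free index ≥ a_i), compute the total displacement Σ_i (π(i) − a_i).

1

Σπ = 10 ({1..4} each once); Σa = 3+3+1+2 = 9; disp = 10−9 = 1.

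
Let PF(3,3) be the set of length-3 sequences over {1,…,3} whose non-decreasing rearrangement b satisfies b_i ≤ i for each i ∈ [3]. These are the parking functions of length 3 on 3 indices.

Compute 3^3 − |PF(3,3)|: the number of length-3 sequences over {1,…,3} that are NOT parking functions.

11

|PF| = (4−3)·4^(3−1) = 1·16 = 16
Example (3,3,1) → sorted (1,3,3): b_2=3>2, not a PF.
Total 27; non-PF = 27−16 = 11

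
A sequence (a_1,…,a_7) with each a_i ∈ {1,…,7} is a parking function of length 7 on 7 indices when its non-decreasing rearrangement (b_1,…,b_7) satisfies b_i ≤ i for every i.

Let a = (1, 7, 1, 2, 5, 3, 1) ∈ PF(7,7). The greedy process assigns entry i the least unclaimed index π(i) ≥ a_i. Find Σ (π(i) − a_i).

Σπ = 28 ({1..7} each once); Σa = 1+7+1+2+5+3+1 = 20; disp = 28−20 = 8.

8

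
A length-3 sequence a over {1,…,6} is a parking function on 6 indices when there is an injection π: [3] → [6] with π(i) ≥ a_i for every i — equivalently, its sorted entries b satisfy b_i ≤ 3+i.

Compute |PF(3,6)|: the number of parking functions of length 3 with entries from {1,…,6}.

196

|PF| = (6+1−3)·(6+1)^{3−1} = 4×49 = 196
E.g. (4,2,4) → sorted (2,4,4): b_i ≤ 3+i ∀i, a PF.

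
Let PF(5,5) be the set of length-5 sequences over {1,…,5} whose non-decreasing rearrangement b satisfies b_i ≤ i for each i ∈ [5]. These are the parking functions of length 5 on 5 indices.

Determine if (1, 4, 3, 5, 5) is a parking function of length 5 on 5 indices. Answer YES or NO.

NO

Order a: b = (1, 3, 4, 5, 5).
  b_1=1 ≤ 1
  b_2=3 > 2
  fails at i=2 ⇒ NO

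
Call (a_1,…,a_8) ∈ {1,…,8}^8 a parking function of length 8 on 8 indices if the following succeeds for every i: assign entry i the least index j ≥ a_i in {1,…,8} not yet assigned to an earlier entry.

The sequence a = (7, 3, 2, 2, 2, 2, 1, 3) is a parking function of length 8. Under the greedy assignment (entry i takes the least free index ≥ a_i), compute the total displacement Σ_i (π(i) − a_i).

14

Σπ = 8·9/2 = 36 (π permutes [8]); Σa = 7+3+2+2+2+2+1+3 = 22; disp = 36−22 = 14.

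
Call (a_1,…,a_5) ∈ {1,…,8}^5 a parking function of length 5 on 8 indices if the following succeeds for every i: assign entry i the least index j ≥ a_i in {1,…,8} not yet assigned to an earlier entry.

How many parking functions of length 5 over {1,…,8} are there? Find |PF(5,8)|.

26244

Count = 4·9^4 = 4×6561 = 26244 [KW]
E.g. (2,2,5,1,8) → sorted (1,2,2,5,8): b_i ≤ 3+i ∀i, a PF.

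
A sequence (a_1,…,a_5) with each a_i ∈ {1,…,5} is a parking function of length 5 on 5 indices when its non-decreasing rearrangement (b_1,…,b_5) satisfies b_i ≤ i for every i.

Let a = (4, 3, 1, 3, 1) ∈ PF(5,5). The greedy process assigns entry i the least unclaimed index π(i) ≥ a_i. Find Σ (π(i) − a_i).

3

Σπ = 15 ({1..5} each once); Σa = 4+3+1+3+1 = 12; disp = 15−12 = 3.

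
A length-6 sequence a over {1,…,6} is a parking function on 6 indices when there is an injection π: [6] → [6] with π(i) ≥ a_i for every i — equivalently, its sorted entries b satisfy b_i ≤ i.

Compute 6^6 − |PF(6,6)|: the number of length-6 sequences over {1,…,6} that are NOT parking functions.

29849

Count = (7−6)·7^(6−1) = 1 · 16807 = 16807 (Pollak)
Check (5,2,2,4,5,2) → sorted (2,2,2,4,5,5): b_1=2>1, not a PF.
6^6 − 16807 = 46656 − 16807 = 29849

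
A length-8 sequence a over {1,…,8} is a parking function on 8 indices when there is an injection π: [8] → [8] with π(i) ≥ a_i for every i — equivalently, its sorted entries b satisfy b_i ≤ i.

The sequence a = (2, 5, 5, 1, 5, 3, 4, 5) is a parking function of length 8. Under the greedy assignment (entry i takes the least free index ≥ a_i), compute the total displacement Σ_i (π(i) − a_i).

6

Σπ = 36 ({1..8} each once); Σa = 2+5+5+1+5+3+4+5 = 30; disp = 36−30 = 6.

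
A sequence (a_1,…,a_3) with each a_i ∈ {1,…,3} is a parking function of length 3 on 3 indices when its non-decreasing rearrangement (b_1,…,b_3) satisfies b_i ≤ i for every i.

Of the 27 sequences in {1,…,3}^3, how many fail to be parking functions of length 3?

11

|PF| = (3−3+1)·(3+1)^(3−1) = 1·16 = 16 (Konheim–Weiss)
E.g. (3,3,3) → sorted (3,3,3): b_1=3>1, not a PF.
So 27 − 16 = 11 fail.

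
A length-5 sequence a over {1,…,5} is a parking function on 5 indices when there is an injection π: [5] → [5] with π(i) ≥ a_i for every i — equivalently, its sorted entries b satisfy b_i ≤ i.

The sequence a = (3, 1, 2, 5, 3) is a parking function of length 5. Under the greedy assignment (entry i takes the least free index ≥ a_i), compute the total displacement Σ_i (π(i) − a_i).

1

Σπ = 5·6/2 = 15 (π permutes [5]); Σa = 3+1+2+5+3 = 14; disp = 15−14 = 1.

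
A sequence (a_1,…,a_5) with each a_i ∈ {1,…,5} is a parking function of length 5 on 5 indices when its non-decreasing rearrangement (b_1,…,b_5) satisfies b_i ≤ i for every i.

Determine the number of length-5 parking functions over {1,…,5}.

1296

|PF| = (5+1−5)·(5+1)^{5−1} = 1·1296 = 1296 (Konheim–Weiss)
Example (3,4,2,1,5) → sorted (1,2,3,4,5): b_i ≤ i ∀i, a PF.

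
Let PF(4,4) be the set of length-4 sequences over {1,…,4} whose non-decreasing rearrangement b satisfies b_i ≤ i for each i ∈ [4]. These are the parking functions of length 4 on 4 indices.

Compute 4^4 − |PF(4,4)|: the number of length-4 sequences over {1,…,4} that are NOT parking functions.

131

#PF = (4+1−4)·(4+1)^{4−1} = 1·125 = 125 [KW]
One tuple (3,3,3,4) → sorted (3,3,3,4): b_1=3>1, not a PF.
So 256 − 125 = 131 fail.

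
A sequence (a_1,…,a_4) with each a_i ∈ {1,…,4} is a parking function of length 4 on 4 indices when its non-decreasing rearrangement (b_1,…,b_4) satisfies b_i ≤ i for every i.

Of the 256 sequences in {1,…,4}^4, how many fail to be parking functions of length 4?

|PF(4,4)| = 1·5^3 = 1 · 125 = 125
Example (3,4,3,4) → sorted (3,3,4,4): b_1=3>1, not a PF.
Total 256; non-PF = 256−125 = 131

131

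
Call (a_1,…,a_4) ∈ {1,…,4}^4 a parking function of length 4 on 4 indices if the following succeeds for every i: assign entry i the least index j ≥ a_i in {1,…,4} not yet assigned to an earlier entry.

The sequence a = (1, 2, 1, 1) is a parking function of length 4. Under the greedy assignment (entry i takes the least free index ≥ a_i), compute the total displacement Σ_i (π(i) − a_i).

5

Σπ(i) = 1+…+4 = 10; Σa = 1+2+1+1 = 5; disp = 10−5 = 5.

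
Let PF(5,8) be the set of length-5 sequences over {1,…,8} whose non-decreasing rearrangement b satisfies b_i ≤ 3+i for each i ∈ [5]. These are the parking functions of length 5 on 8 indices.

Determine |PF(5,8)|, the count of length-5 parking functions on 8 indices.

26244

Count = 4·9^4 = 4·6561 = 26244 [KW]
Example (4,3,5,5,8) → sorted (3,4,5,5,8): b_i ≤ 3+i ∀i, a PF.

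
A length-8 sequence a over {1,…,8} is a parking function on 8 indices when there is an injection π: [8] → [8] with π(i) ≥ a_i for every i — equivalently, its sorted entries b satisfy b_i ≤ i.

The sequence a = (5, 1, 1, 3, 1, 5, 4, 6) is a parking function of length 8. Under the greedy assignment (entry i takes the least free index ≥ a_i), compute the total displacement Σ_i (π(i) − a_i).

Σπ(i) = 1+…+8 = 36; Σa = 5+1+1+3+1+5+4+6 = 26; disp = 36−26 = 10.

10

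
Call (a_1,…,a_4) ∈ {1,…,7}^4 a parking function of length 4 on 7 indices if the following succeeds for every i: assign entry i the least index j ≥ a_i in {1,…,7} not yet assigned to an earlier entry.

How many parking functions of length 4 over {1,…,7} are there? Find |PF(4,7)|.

2048

#PF = (7−4+1)·(7+1)^(4−1) = 4·512 = 2048 (Pollak)
Example (3,4,3,7) → sorted (3,3,4,7): b_i ≤ 3+i ∀i, a PF.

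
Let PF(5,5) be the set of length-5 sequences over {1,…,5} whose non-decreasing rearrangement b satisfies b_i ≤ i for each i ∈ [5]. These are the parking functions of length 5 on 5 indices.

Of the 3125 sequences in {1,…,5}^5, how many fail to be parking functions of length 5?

Count = (5+1−5)·(5+1)^{5−1} = 1×1296 = 1296
E.g. (5,5,3,4,2) → sorted (2,3,4,5,5): b_1=2>1, not a PF.
So 3125 − 1296 = 1829 fail.

1829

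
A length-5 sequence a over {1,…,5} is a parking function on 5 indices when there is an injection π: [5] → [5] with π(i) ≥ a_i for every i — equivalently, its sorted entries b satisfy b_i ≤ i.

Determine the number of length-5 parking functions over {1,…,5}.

|PF| = (5+1−5)·(5+1)^{5−1} = 1·1296 = 1296 [KW]
Example (2,3,3,1,5) → sorted (1,2,3,3,5): b_i ≤ i ∀i, a PF.

1296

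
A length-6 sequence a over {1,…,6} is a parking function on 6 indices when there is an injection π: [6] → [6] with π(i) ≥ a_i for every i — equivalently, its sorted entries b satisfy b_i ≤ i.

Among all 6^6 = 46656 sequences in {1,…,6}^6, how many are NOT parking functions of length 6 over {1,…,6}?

#PF = (6−6+1)·(6+1)^(6−1) = 1·16807 = 16807 (Pollak)
Example (5,6,5,1,5,3) → sorted (1,3,5,5,5,6): b_2=3>2, not a PF.
6^6 − 16807 = 46656 − 16807 = 29849

29849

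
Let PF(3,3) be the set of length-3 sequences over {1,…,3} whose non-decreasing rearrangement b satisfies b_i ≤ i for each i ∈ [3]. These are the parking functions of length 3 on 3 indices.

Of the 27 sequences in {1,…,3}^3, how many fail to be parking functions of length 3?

#PF = 1·4^2 = 1 · 16 = 16
Example (3,3,3) → sorted (3,3,3): b_1=3>1, not a PF.
3^3 − 16 = 27 − 16 = 11

11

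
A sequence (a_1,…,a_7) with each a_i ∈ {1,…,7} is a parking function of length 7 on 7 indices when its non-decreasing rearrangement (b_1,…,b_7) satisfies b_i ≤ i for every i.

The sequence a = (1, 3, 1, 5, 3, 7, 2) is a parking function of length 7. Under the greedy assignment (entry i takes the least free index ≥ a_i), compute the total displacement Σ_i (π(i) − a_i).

Σπ(i) = 1+…+7 = 28; Σa = 1+3+1+5+3+7+2 = 22; disp = 28−22 = 6.

6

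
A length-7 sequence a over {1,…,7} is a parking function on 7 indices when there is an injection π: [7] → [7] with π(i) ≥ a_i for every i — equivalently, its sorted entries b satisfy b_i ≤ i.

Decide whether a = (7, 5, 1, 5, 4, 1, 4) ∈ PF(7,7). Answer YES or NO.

Rearranged: b = (1, 1, 4, 4, 5, 5, 7).
  b_1=1 ≤ 1
  b_2=1 ≤ 2
  b_3=4 > 3
  fails at i=3 ⇒ NO

NO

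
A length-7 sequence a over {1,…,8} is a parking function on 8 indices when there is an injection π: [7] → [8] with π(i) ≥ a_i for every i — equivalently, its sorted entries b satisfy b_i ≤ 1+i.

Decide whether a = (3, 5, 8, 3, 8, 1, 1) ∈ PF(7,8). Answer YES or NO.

NO

Rearranged: b = (1, 1, 3, 3, 5, 8, 8).
  b_1=1 ≤ 2
  b_2=1 ≤ 3
  b_3=3 ≤ 4
  b_4=3 ≤ 5
  b_5=5 ≤ 6
  b_6=8 > 7
  fails at i=6 ⇒ NO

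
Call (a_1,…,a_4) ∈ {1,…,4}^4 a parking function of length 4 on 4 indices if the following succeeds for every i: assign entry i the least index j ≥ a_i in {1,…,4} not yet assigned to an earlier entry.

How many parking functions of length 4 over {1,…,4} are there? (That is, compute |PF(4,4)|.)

125

#PF = (5−4)·5^(4−1) = 1 · 125 = 125 (Pollak)
Check (2,1,3,4) → sorted (1,2,3,4): b_i ≤ i ∀i, a PF.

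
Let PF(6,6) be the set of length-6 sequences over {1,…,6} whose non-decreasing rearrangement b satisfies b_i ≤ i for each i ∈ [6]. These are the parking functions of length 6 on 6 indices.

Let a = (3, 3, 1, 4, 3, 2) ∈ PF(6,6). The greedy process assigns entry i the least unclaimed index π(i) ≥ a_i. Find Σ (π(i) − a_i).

Σπ = 21 ({1..6} each once); Σa = 3+3+1+4+3+2 = 16; disp = 21−16 = 5.

5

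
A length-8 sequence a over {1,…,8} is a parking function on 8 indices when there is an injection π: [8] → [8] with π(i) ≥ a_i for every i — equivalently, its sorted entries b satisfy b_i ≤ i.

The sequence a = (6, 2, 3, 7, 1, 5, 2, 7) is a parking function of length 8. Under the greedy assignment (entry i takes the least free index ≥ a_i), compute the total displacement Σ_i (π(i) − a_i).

Σπ = 8·9/2 = 36 (π permutes [8]); Σa = 6+2+3+7+1+5+2+7 = 33; disp = 36−33 = 3.

3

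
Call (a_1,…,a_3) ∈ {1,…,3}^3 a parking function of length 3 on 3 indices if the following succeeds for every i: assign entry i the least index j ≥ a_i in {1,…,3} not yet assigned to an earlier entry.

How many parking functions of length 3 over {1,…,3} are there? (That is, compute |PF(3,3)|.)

16

Count = 1·4^2 = 1×16 = 16 (Pollak)
Check (1,1,3) → sorted (1,1,3): b_i ≤ i ∀i, a PF.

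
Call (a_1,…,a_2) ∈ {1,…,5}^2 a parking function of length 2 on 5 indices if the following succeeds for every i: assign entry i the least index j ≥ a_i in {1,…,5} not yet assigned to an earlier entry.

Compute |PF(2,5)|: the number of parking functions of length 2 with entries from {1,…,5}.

24

Count = (5+1−2)·(5+1)^{2−1} = 4·6 = 24 [KW]
One tuple (3,4) → sorted (3,4): b_i ≤ 3+i ∀i, a PF.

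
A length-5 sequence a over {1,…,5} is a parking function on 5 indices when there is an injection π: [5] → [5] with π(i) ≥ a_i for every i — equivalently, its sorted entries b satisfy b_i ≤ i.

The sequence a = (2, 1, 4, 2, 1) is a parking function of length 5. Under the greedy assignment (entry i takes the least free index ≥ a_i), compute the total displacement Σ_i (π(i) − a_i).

Σπ = 5·6/2 = 15 (π permutes [5]); Σa = 2+1+4+2+1 = 10; disp = 15−10 = 5.

5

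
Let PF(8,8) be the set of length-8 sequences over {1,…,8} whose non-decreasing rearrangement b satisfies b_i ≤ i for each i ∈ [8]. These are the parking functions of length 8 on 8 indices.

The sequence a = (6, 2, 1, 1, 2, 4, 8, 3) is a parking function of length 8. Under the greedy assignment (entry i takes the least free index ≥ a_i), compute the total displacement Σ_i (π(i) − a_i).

Σπ = 36 ({1..8} each once); Σa = 6+2+1+1+2+4+8+3 = 27; disp = 36−27 = 9.

9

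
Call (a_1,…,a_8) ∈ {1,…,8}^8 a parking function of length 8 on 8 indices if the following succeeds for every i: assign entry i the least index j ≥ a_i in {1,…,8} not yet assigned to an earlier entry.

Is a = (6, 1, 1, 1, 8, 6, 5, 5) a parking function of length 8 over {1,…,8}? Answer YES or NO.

Rearranged: b = (1, 1, 1, 5, 5, 6, 6, 8).
  b_1=1 ≤ 1
  b_2=1 ≤ 2
  b_3=1 ≤ 3
  b_4=5 > 4
  fails at i=4 ⇒ NO

NO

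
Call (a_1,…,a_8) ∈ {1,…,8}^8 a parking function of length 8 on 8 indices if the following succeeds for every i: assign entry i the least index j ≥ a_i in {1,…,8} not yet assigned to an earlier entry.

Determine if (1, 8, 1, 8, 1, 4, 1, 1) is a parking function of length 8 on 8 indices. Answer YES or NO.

NO

Rearranged: b = (1, 1, 1, 1, 1, 4, 8, 8).
  b_1=1 ≤ 1
  b_2=1 ≤ 2
  b_3=1 ≤ 3
  b_4=1 ≤ 4
  b_5=1 ≤ 5
  b_6=4 ≤ 6
  b_7=8 > 7
  fails at i=7 ⇒ NO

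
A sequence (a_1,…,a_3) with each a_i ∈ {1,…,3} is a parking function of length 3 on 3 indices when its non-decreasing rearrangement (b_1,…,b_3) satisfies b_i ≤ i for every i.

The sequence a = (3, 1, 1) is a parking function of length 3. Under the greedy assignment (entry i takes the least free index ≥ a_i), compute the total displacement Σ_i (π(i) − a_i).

Σπ = 3·4/2 = 6 (π permutes [3]); Σa = 3+1+1 = 5; disp = 6−5 = 1.

1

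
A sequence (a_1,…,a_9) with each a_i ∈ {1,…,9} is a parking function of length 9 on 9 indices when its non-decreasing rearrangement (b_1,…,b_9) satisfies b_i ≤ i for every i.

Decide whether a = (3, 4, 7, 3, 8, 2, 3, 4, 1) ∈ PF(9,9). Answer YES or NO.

YES

Sorted: b = (1, 2, 3, 3, 3, 4, 4, 7, 8).
  b_1=1 ≤ 1
  b_2=2 ≤ 2
  b_3=3 ≤ 3
  b_4=3 ≤ 4
  b_5=3 ≤ 5
  b_6=4 ≤ 6
  b_7=4 ≤ 7
  b_8=7 ≤ 8
  b_9=8 ≤ 9
All bounds hold ⇒ YES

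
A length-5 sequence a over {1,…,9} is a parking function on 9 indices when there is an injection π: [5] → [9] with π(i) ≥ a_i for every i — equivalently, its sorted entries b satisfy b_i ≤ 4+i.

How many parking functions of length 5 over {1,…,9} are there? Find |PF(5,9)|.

#PF = (9+1−5)·(9+1)^{5−1} = 5×10000 = 50000 [KW]
E.g. (5,7,8,5,2) → sorted (2,5,5,7,8): b_i ≤ 4+i ∀i, a PF.

50000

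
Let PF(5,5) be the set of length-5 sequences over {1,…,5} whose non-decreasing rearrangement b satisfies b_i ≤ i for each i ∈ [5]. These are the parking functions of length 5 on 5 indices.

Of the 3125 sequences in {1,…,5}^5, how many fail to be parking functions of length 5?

|PF(5,5)| = (5−5+1)·(5+1)^(5−1) = 1×1296 = 1296
Check (5,4,5,5,5) → sorted (4,5,5,5,5): b_1=4>1, not a PF.
5^5 − 1296 = 3125 − 1296 = 1829

1829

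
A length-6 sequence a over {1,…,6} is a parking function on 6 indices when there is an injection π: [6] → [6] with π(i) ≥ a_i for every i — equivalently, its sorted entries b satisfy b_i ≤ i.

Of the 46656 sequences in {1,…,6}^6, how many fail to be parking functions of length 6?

29849

|PF(6,6)| = (7−6)·7^(6−1) = 1·16807 = 16807 [KW]
Check (1,4,6,2,5,6) → sorted (1,2,4,5,6,6): b_3=4>3, not a PF.
So 46656 − 16807 = 29849 fail.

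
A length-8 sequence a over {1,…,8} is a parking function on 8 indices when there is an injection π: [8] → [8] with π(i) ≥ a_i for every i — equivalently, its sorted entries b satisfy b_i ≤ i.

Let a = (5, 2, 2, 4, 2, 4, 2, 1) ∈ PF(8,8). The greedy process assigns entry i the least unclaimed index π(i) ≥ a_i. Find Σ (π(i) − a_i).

14

Σπ = 36 ({1..8} each once); Σa = 5+2+2+4+2+4+2+1 = 22; disp = 36−22 = 14.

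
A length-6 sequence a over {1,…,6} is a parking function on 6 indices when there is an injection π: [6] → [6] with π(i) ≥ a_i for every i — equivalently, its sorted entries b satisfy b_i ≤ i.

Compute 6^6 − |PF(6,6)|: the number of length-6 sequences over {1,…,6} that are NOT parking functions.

|PF| = (7−6)·7^(6−1) = 1×16807 = 16807
One tuple (1,4,6,6,5,6) → sorted (1,4,5,6,6,6): b_2=4>2, not a PF.
Total 46656; non-PF = 46656−16807 = 29849

29849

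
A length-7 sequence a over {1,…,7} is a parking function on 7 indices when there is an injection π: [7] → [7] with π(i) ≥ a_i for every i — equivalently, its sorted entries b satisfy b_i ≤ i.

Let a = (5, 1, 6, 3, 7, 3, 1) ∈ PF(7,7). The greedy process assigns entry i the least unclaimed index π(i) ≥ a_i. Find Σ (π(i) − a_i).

Σπ = 7·8/2 = 28 (π permutes [7]); Σa = 5+1+6+3+7+3+1 = 26; disp = 28−26 = 2.

2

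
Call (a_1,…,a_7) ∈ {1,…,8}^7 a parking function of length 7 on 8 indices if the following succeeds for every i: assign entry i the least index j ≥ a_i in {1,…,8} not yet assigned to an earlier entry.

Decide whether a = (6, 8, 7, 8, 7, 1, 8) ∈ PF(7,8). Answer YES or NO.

Sorted: b = (1, 6, 7, 7, 8, 8, 8).
  b_1=1 ≤ 2
  b_2=6 > 3
  fails at i=2 ⇒ NO

NO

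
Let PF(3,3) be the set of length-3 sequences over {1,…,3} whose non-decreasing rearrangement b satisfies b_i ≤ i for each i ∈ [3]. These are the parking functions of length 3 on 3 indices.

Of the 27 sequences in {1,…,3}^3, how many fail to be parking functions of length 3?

11

Count = (4−3)·4^(3−1) = 1×16 = 16 (Konheim–Weiss)
One tuple (3,2,3) → sorted (2,3,3): b_1=2>1, not a PF.
So 27 − 16 = 11 fail.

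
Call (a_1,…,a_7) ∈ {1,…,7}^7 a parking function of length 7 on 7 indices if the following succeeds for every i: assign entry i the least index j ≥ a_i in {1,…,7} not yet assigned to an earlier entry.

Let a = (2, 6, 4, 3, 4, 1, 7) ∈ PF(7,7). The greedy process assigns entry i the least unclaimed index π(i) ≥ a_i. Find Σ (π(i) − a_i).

1

Σπ = 7·8/2 = 28 (π permutes [7]); Σa = 2+6+4+3+4+1+7 = 27; disp = 28−27 = 1.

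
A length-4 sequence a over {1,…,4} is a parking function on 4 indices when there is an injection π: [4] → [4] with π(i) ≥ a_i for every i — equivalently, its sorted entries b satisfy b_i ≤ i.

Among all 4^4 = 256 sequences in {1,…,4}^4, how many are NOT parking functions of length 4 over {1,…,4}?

131

#PF = (4−4+1)·(4+1)^(4−1) = 1 · 125 = 125 (Pollak)
One tuple (2,3,3,4) → sorted (2,3,3,4): b_1=2>1, not a PF.
So 256 − 125 = 131 fail.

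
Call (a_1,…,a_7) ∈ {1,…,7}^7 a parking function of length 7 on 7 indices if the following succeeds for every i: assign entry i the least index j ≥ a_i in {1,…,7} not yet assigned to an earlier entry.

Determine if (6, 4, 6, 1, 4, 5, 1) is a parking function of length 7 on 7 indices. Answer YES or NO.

NO

Order a: b = (1, 1, 4, 4, 5, 6, 6).
  b_1=1 ≤ 1
  b_2=1 ≤ 2
  b_3=4 > 3
  fails at i=3 ⇒ NO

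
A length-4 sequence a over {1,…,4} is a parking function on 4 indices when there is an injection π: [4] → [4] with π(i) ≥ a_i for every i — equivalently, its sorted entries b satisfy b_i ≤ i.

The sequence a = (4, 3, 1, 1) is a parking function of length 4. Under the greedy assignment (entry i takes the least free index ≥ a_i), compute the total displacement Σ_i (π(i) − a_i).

Σπ(i) = 1+…+4 = 10; Σa = 4+3+1+1 = 9; disp = 10−9 = 1.

1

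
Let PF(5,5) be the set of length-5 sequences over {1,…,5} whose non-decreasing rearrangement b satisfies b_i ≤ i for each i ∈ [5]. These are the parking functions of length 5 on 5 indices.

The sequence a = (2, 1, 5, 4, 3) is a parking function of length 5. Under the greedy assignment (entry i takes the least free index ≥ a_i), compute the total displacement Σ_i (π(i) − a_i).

0

Σπ = 5·6/2 = 15 (π permutes [5]); Σa = 2+1+5+4+3 = 15; disp = 15−15 = 0.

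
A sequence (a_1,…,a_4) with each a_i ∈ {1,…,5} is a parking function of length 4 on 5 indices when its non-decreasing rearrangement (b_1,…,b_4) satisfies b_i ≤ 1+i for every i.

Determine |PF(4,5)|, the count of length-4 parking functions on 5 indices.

|PF(4,5)| = 2·6^3 = 2×216 = 432
One tuple (3,1,1,2) → sorted (1,1,2,3): b_i ≤ 1+i ∀i, a PF.

432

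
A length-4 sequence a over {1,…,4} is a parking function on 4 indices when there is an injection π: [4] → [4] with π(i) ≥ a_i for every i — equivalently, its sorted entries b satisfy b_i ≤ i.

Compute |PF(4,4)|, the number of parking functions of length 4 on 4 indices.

Count = 1·5^3 = 1·125 = 125 (Pollak)
E.g. (2,1,4,1) → sorted (1,1,2,4): b_i ≤ i ∀i, a PF.

125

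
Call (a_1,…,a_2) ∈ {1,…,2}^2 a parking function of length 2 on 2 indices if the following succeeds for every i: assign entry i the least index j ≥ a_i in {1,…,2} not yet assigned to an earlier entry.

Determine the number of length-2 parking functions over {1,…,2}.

3

|PF(2,2)| = 1·3^1 = 1 · 3 = 3 (Konheim–Weiss)
E.g. (1,2) → sorted (1,2): b_i ≤ i ∀i, a PF.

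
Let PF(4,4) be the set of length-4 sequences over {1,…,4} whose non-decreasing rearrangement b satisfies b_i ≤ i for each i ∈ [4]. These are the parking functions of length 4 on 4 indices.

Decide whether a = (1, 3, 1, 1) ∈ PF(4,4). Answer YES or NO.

Sorted: b = (1, 1, 1, 3).
  b_1=1 ≤ 1
  b_2=1 ≤ 2
  b_3=1 ≤ 3
  b_4=3 ≤ 4
All bounds hold ⇒ YES

YES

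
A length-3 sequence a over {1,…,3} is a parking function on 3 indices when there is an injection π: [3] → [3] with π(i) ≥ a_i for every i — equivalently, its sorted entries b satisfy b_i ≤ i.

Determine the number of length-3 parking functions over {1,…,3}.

#PF = (3−3+1)·(3+1)^(3−1) = 1·16 = 16 [KW]
Check (2,1,3) → sorted (1,2,3): b_i ≤ i ∀i, a PF.

16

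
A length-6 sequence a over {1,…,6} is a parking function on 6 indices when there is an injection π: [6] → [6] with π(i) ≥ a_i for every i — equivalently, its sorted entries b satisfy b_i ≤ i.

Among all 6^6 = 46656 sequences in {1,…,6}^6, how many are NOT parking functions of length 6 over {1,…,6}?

29849

|PF| = (7−6)·7^(6−1) = 1·16807 = 16807 (Konheim–Weiss)
Example (6,3,6,4,5,4) → sorted (3,4,4,5,6,6): b_1=3>1, not a PF.
Total 46656; non-PF = 46656−16807 = 29849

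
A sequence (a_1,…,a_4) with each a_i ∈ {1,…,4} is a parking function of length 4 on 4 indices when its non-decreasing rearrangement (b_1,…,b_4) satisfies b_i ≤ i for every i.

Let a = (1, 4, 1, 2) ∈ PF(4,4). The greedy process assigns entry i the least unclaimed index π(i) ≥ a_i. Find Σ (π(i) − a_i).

Σπ = 4·5/2 = 10 (π permutes [4]); Σa = 1+4+1+2 = 8; disp = 10−8 = 2.

2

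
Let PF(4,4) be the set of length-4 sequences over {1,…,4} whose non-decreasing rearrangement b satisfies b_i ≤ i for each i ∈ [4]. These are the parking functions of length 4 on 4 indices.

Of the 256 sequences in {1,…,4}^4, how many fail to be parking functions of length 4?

131

|PF(4,4)| = (5−4)·5^(4−1) = 1·125 = 125
One tuple (4,4,3,4) → sorted (3,4,4,4): b_1=3>1, not a PF.
4^4 − 125 = 256 − 125 = 131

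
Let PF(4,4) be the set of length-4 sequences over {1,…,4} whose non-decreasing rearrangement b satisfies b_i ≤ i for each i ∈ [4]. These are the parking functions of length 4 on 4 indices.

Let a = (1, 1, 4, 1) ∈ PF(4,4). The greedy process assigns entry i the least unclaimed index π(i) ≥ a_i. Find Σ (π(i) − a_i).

3

Σπ = 4·5/2 = 10 (π permutes [4]); Σa = 1+1+4+1 = 7; disp = 10−7 = 3.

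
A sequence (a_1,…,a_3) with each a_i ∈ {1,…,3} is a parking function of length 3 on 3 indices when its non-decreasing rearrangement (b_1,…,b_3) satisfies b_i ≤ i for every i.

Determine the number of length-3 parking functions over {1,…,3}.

16

#PF = (3−3+1)·(3+1)^(3−1) = 1·16 = 16
One tuple (3,1,2) → sorted (1,2,3): b_i ≤ i ∀i, a PF.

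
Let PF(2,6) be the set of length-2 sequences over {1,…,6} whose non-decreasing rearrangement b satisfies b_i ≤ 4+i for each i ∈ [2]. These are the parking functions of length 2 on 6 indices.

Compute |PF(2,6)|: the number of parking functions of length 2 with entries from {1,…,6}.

|PF| = (6+1−2)·(6+1)^{2−1} = 5 · 7 = 35
One tuple (5,3) → sorted (3,5): b_i ≤ 4+i ∀i, a PF.

35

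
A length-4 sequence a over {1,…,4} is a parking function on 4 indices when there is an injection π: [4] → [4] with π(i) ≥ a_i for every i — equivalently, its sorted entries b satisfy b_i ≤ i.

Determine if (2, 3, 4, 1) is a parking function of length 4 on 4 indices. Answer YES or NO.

Sorted: b = (1, 2, 3, 4).
  b_1=1 ≤ 1
  b_2=2 ≤ 2
  b_3=3 ≤ 3
  b_4=4 ≤ 4
All bounds hold ⇒ YES

YES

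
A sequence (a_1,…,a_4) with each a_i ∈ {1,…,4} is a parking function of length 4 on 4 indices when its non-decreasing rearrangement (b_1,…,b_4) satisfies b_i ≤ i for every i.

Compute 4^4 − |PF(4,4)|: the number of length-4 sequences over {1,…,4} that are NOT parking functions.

131

#PF = 1·5^3 = 1 · 125 = 125 [KW]
One tuple (2,4,2,4) → sorted (2,2,4,4): b_1=2>1, not a PF.
Total 256; non-PF = 256−125 = 131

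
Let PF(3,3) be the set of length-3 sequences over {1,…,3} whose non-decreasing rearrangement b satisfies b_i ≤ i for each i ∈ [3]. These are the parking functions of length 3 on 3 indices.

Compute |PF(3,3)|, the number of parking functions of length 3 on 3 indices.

16

#PF = (3−3+1)·(3+1)^(3−1) = 1 · 16 = 16 (Konheim–Weiss)
Check (2,1,2) → sorted (1,2,2): b_i ≤ i ∀i, a PF.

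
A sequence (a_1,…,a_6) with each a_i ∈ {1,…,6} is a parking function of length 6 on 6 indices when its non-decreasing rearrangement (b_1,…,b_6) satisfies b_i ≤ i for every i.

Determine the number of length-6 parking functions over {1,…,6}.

|PF(6,6)| = (7−6)·7^(6−1) = 1×16807 = 16807 (Konheim–Weiss)
Example (2,4,3,1,1,4) → sorted (1,1,2,3,4,4): b_i ≤ i ∀i, a PF.

16807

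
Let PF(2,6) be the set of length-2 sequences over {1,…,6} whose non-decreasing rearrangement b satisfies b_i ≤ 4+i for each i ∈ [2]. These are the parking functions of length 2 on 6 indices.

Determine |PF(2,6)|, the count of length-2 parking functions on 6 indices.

35

|PF(2,6)| = 5·7^1 = 5·7 = 35 (Konheim–Weiss)
One tuple (2,6) → sorted (2,6): b_i ≤ 4+i ∀i, a PF.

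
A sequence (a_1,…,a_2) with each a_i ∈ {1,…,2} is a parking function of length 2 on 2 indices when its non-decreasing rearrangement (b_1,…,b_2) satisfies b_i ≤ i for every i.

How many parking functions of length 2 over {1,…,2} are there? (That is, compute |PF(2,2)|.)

3

#PF = (3−2)·3^(2−1) = 1×3 = 3 (Pollak)
E.g. (1,1) → sorted (1,1): b_i ≤ i ∀i, a PF.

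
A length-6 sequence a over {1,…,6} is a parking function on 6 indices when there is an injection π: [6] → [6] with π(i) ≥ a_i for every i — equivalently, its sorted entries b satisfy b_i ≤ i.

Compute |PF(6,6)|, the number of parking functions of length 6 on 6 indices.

Count = (7−6)·7^(6−1) = 1 · 16807 = 16807 (Pollak)
Check (3,2,1,2,1,4) → sorted (1,1,2,2,3,4): b_i ≤ i ∀i, a PF.

16807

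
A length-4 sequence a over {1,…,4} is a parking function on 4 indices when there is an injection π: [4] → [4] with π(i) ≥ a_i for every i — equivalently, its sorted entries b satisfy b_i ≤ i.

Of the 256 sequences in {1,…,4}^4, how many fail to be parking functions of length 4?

#PF = (5−4)·5^(4−1) = 1·125 = 125 (Konheim–Weiss)
E.g. (4,4,3,1) → sorted (1,3,4,4): b_2=3>2, not a PF.
So 256 − 125 = 131 fail.

131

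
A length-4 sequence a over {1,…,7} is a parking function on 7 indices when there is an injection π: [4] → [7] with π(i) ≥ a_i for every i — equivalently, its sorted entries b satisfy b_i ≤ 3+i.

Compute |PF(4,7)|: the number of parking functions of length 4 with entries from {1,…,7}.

2048

Count = 4·8^3 = 4 · 512 = 2048
Check (1,4,6,6) → sorted (1,4,6,6): b_i ≤ 3+i ∀i, a PF.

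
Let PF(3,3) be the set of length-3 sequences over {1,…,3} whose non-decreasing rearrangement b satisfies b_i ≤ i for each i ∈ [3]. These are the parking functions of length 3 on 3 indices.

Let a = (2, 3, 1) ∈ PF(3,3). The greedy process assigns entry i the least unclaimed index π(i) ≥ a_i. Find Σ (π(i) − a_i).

0

Σπ = 6 ({1..3} each once); Σa = 2+3+1 = 6; disp = 6−6 = 0.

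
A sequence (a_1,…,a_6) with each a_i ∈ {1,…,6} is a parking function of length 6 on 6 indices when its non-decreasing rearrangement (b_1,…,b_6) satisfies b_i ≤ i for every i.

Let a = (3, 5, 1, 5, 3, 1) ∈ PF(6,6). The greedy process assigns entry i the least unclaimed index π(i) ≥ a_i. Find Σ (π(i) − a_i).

Σπ(i) = 1+…+6 = 21; Σa = 3+5+1+5+3+1 = 18; disp = 21−18 = 3.

3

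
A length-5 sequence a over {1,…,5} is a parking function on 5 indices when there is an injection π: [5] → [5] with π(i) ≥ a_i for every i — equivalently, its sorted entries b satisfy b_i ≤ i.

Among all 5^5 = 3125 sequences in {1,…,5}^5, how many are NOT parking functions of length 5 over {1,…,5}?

1829

|PF| = (5+1−5)·(5+1)^{5−1} = 1×1296 = 1296 [KW]
Check (5,2,2,4,4) → sorted (2,2,4,4,5): b_1=2>1, not a PF.
So 3125 − 1296 = 1829 fail.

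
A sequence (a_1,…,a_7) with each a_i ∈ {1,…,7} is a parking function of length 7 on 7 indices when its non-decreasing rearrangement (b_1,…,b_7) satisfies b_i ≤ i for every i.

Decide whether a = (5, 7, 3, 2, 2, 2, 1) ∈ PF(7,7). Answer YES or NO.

YES

Order a: b = (1, 2, 2, 2, 3, 5, 7).
  b_1=1 ≤ 1
  b_2=2 ≤ 2
  b_3=2 ≤ 3
  b_4=2 ≤ 4
  b_5=3 ≤ 5
  b_6=5 ≤ 6
  b_7=7 ≤ 7
All bounds hold ⇒ YES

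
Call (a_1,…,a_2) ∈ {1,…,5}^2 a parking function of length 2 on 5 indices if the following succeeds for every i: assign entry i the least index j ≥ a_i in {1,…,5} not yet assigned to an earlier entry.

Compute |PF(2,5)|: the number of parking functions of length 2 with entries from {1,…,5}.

#PF = (5−2+1)·(5+1)^(2−1) = 4 · 6 = 24 [KW]
Check (4,1) → sorted (1,4): b_i ≤ 3+i ∀i, a PF.

24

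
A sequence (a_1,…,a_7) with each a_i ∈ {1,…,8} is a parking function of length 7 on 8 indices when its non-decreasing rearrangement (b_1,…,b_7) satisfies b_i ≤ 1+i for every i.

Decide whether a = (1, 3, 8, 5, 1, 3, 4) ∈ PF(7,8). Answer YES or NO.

YES

Order a: b = (1, 1, 3, 3, 4, 5, 8).
  b_1=1 ≤ 2
  b_2=1 ≤ 3
  b_3=3 ≤ 4
  b_4=3 ≤ 5
  b_5=4 ≤ 6
  b_6=5 ≤ 7
  b_7=8 ≤ 8
All bounds hold ⇒ YES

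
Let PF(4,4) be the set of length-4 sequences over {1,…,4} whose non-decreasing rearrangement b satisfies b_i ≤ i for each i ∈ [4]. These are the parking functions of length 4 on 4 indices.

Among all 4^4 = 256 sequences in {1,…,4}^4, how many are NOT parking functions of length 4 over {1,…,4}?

|PF| = (4+1−4)·(4+1)^{4−1} = 1×125 = 125 [KW]
Check (4,3,4,4) → sorted (3,4,4,4): b_1=3>1, not a PF.
4^4 − 125 = 256 − 125 = 131

131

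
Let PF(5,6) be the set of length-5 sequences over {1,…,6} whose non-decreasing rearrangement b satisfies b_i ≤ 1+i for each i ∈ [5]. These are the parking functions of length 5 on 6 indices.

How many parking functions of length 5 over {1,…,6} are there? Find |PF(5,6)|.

|PF| = 2·7^4 = 2 · 2401 = 4802 (Konheim–Weiss)
Check (2,1,2,5,3) → sorted (1,2,2,3,5): b_i ≤ 1+i ∀i, a PF.

4802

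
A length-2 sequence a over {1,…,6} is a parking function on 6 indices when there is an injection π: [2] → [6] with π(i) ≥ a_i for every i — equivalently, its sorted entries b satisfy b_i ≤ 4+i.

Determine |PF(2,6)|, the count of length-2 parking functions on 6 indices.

|PF| = (6+1−2)·(6+1)^{2−1} = 5·7 = 35
One tuple (5,2) → sorted (2,5): b_i ≤ 4+i ∀i, a PF.

35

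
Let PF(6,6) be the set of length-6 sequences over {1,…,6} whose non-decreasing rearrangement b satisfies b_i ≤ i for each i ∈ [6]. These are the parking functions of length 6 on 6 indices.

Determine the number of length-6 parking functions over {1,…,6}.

#PF = 1·7^5 = 1·16807 = 16807
E.g. (2,2,5,1,4,3) → sorted (1,2,2,3,4,5): b_i ≤ i ∀i, a PF.

16807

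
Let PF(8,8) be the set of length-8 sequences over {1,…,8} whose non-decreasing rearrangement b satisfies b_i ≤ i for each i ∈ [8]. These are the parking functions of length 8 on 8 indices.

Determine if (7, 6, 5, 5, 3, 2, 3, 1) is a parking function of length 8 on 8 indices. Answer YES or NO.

Order a: b = (1, 2, 3, 3, 5, 5, 6, 7).
  b_1=1 ≤ 1
  b_2=2 ≤ 2
  b_3=3 ≤ 3
  b_4=3 ≤ 4
  b_5=5 ≤ 5
  b_6=5 ≤ 6
  b_7=6 ≤ 7
  b_8=7 ≤ 8
All bounds hold ⇒ YES

YES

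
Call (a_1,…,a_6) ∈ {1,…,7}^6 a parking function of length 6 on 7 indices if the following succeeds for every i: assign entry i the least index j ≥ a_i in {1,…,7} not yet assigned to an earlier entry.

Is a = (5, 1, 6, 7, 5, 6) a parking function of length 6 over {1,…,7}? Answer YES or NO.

Rearranged: b = (1, 5, 5, 6, 6, 7).
  b_1=1 ≤ 2
  b_2=5 > 3
  fails at i=2 ⇒ NO

NO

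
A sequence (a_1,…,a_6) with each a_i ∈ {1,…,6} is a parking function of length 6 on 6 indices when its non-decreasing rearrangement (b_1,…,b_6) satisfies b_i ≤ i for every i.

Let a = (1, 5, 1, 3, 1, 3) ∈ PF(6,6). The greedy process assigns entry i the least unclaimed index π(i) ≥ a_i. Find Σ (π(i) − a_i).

7

Σπ = 6·7/2 = 21 (π permutes [6]); Σa = 1+5+1+3+1+3 = 14; disp = 21−14 = 7.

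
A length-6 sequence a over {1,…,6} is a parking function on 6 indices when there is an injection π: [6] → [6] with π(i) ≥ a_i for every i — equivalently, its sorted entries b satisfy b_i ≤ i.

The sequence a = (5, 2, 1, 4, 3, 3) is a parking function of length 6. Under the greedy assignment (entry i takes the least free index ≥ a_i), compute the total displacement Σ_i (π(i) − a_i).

Σπ(i) = 1+…+6 = 21; Σa = 5+2+1+4+3+3 = 18; disp = 21−18 = 3.

3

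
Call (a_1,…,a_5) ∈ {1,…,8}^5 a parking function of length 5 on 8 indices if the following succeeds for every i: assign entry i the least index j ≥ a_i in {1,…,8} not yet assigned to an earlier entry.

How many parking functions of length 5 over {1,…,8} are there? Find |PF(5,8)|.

|PF(5,8)| = (9−5)·9^(5−1) = 4·6561 = 26244 (Konheim–Weiss)
One tuple (1,7,7,5,1) → sorted (1,1,5,7,7): b_i ≤ 3+i ∀i, a PF.

26244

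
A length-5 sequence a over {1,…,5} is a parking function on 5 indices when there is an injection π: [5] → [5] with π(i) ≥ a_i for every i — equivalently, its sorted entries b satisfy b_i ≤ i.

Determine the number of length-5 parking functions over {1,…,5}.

1296

|PF(5,5)| = (5−5+1)·(5+1)^(5−1) = 1×1296 = 1296 [KW]
One tuple (1,5,3,4,1) → sorted (1,1,3,4,5): b_i ≤ i ∀i, a PF.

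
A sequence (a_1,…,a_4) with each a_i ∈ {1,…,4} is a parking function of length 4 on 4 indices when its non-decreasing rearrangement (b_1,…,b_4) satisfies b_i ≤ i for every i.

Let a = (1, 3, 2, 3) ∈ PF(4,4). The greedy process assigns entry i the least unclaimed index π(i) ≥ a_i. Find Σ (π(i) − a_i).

1

Σπ(i) = 1+…+4 = 10; Σa = 1+3+2+3 = 9; disp = 10−9 = 1.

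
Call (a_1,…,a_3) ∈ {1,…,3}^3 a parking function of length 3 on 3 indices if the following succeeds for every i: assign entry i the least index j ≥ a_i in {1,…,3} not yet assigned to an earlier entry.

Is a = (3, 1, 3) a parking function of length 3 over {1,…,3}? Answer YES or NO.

Sorted: b = (1, 3, 3).
  b_1=1 ≤ 1
  b_2=3 > 2
  fails at i=2 ⇒ NO

NO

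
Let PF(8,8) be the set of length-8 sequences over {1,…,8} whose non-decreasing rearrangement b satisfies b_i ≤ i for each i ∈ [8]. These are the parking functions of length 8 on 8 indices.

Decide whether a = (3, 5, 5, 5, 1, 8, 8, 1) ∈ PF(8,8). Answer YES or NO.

Order a: b = (1, 1, 3, 5, 5, 5, 8, 8).
  b_1=1 ≤ 1
  b_2=1 ≤ 2
  b_3=3 ≤ 3
  b_4=5 > 4
  fails at i=4 ⇒ NO

NO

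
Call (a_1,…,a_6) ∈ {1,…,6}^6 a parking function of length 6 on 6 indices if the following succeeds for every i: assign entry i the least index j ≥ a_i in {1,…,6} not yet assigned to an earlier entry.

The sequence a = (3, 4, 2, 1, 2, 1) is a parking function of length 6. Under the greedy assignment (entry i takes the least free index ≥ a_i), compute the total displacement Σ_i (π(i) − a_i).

Σπ(i) = 1+…+6 = 21; Σa = 3+4+2+1+2+1 = 13; disp = 21−13 = 8.

8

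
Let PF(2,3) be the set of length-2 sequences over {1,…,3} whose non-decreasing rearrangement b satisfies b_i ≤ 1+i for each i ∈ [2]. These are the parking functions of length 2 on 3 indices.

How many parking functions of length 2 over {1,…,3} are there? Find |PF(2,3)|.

|PF| = 2·4^1 = 2×4 = 8 (Konheim–Weiss)
Example (1,2) → sorted (1,2): b_i ≤ 1+i ∀i, a PF.

8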